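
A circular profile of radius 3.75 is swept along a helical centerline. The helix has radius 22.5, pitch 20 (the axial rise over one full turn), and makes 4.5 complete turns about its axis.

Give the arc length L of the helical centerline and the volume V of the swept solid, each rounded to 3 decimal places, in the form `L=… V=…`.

L=642.507 V=28385.097

2πR = 2π·22.5 = 141.371669
per-turn = √(141.371669² + 20²) = √(19985.9489 + 400) = √20385.9489 = 142.779371
L = 4.5 × 142.779371 = 642.507172
V = π·3.75² × L = 44.178647 × 642.507172 = 28385.097328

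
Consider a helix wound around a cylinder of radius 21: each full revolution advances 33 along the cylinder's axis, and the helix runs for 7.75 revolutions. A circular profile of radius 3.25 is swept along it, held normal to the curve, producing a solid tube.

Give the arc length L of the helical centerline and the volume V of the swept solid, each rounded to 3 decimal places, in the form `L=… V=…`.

2πR = 2π·21 = 131.946891
per-turn = √(131.946891² + 33²) = √(17409.9822 + 1089) = √18498.9822 = 136.010963
L = 7.75 × 136.010963 = 1054.084966
V = π·3.25² × L = 33.183072 × 1054.084966 = 34977.777756

L=1054.085 V=34977.778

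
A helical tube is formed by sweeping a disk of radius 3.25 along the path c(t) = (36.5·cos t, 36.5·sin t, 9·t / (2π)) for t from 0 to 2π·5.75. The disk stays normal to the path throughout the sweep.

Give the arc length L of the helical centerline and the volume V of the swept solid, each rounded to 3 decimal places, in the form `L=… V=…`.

2πR = 2π·36.5 = 229.336264
per-turn = √(229.336264² + 9²) = √(52595.1219 + 81) = √52676.1219 = 229.512792
L = 5.75 × 229.512792 = 1319.698556
V = π·3.25² × L = 33.183072 × 1319.698556 = 43791.652735

L=1319.699 V=43791.653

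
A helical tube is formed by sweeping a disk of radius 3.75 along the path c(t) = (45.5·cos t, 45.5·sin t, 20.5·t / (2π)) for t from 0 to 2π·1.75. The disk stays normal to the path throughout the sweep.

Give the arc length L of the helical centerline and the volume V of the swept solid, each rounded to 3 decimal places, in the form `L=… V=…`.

2πR = 2π·45.5 = 285.884931
per-turn = √(285.884931² + 20.5²) = √(81730.1940 + 420.25) = √82150.4440 = 286.618988
L = 1.75 × 286.618988 = 501.583228
V = π·3.75² × L = 44.178647 × 501.583228 = 22159.268228

L=501.583 V=22159.268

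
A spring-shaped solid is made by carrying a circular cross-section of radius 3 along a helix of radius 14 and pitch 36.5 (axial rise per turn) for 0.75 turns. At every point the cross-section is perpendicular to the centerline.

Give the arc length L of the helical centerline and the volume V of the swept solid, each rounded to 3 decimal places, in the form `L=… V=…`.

L=71.427 V=2019.565

2πR = 2π·14 = 87.964594
per-turn = √(87.964594² + 36.5²) = √(7737.7699 + 1332.25) = √9070.0199 = 95.236652
L = 0.75 × 95.236652 = 71.427489
V = π·3² × L = 28.274334 × 71.427489 = 2019.564669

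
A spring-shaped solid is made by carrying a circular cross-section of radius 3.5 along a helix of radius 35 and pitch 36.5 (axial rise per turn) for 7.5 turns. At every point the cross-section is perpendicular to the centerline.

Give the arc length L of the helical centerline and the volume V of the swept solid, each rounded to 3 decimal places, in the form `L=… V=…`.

2πR = 2π·35 = 219.911486
per-turn = √(219.911486² + 36.5²) = √(48361.0616 + 1332.25) = √49693.3116 = 222.919967
L = 7.5 × 222.919967 = 1671.899750
V = π·3.5² × L = 38.484510 × 1671.899750 = 64342.242676

L=1671.900 V=64342.243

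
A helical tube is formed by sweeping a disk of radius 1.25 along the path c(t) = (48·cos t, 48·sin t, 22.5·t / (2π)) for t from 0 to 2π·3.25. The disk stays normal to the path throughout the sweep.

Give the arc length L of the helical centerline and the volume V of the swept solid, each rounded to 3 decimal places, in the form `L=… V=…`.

L=982.901 V=4824.803

2πR = 2π·48 = 301.592895
per-turn = √(301.592895² + 22.5²) = √(90958.2742 + 506.25) = √91464.5242 = 302.431024
L = 3.25 × 302.431024 = 982.900827
V = π·1.25² × L = 4.908739 × 982.900827 = 4824.803154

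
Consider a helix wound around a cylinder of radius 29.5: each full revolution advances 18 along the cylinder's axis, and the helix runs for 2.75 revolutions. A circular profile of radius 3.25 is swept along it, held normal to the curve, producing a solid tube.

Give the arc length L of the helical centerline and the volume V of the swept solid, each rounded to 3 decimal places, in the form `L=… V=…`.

2πR = 2π·29.5 = 185.353967
per-turn = √(185.353967² + 18²) = √(34356.0929 + 324) = √34680.0929 = 186.225919
L = 2.75 × 186.225919 = 512.121277
V = π·3.25² × L = 33.183072 × 512.121277 = 16993.757426

L=512.121 V=16993.757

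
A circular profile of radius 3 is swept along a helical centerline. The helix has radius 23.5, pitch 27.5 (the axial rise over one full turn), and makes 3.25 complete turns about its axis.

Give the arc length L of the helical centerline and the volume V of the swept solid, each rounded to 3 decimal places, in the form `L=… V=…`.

L=488.130 V=13801.555

2πR = 2π·23.5 = 147.654855
per-turn = √(147.654855² + 27.5²) = √(21801.9561 + 756.25) = √22558.2061 = 150.193895
L = 3.25 × 150.193895 = 488.130159
V = π·3² × L = 28.274334 × 488.130159 = 13801.555095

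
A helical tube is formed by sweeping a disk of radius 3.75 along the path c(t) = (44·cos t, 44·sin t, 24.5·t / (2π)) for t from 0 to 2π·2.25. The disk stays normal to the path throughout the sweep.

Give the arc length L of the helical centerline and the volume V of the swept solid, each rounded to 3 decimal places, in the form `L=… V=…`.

L=624.473 V=27588.379

2πR = 2π·44 = 276.460154
per-turn = √(276.460154² + 24.5²) = √(76430.2165 + 600.25) = √77030.4665 = 277.543630
L = 2.25 × 277.543630 = 624.473167
V = π·3.75² × L = 44.178647 × 624.473167 = 27588.379422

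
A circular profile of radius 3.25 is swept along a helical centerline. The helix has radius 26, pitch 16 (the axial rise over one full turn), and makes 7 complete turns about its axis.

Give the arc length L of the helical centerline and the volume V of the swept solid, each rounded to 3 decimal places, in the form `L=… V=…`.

2πR = 2π·26 = 163.362818
per-turn = √(163.362818² + 16²) = √(26687.4103 + 256) = √26943.4103 = 164.144480
L = 7 × 164.144480 = 1149.011360
V = π·3.25² × L = 33.183072 × 1149.011360 = 38127.727142

L=1149.011 V=38127.727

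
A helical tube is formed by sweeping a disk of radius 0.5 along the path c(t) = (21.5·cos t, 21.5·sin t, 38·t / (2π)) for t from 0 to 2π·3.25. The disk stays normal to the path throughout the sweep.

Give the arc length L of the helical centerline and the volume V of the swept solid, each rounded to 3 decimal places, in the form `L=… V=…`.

2πR = 2π·21.5 = 135.088484
per-turn = √(135.088484² + 38²) = √(18248.8985 + 1444) = √19692.8985 = 140.331388
L = 3.25 × 140.331388 = 456.077012
V = π·0.5² × L = 0.785398 × 456.077012 = 358.202048

L=456.077 V=358.202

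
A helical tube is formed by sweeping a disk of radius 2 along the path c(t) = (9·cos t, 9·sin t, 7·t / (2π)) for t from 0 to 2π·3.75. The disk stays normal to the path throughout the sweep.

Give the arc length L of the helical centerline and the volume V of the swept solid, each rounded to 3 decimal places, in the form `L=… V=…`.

L=213.676 V=2685.132

2πR = 2π·9 = 56.548668
per-turn = √(56.548668² + 7²) = √(3197.7518 + 49) = √3246.7518 = 56.980276
L = 3.75 × 56.980276 = 213.676034
V = π·2² × L = 12.566371 × 213.676034 = 2685.132236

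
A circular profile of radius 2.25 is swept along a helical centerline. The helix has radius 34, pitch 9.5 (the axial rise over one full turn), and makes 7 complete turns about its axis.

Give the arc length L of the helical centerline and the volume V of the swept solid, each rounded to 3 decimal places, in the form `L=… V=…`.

L=1496.876 V=23806.784

2πR = 2π·34 = 213.628300
per-turn = √(213.628300² + 9.5²) = √(45637.0508 + 90.25) = √45727.3008 = 213.839427
L = 7 × 213.839427 = 1496.875992
V = π·2.25² × L = 15.904313 × 1496.875992 = 23806.784020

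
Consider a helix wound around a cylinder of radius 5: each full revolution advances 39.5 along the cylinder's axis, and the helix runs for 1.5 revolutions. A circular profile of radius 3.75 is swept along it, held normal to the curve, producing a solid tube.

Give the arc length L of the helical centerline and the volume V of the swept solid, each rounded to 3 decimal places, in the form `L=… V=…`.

2πR = 2π·5 = 31.415927
per-turn = √(31.415927² + 39.5²) = √(986.9604 + 1560.25) = √2547.2104 = 50.469896
L = 1.5 × 50.469896 = 75.704845
V = π·3.75² × L = 44.178647 × 75.704845 = 3344.537581

L=75.705 V=3344.538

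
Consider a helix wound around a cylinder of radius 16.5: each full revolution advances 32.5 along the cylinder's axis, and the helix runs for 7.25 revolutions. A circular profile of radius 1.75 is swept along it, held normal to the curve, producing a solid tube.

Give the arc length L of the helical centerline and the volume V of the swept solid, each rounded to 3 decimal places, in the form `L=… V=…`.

2πR = 2π·16.5 = 103.672558
per-turn = √(103.672558² + 32.5²) = √(10747.9992 + 1056.25) = √11804.2492 = 108.647362
L = 7.25 × 108.647362 = 787.693372
V = π·1.75² × L = 9.621128 × 787.693372 = 7578.498364

L=787.693 V=7578.498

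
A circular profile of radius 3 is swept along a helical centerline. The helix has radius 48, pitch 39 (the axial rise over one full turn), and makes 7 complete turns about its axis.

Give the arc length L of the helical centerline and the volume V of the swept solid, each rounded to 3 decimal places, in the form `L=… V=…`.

2πR = 2π·48 = 301.592895
per-turn = √(301.592895² + 39²) = √(90958.2742 + 1521) = √92479.2742 = 304.104052
L = 7 × 304.104052 = 2128.728361
V = π·3² × L = 28.274334 × 2128.728361 = 60188.376417

L=2128.728 V=60188.376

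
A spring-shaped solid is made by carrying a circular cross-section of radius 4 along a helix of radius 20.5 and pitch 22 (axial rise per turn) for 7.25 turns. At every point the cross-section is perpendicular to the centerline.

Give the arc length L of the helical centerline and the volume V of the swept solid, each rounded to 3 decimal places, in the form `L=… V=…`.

L=947.362 V=47619.599

2πR = 2π·20.5 = 128.805299
per-turn = √(128.805299² + 22²) = √(16590.8050 + 484) = √17074.8050 = 130.670597
L = 7.25 × 130.670597 = 947.361830
V = π·4² × L = 50.265482 × 947.361830 = 47619.599467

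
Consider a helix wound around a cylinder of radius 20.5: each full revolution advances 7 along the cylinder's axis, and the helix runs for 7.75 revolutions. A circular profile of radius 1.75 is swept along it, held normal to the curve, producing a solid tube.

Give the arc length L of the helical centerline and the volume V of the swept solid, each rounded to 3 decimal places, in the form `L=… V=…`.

2πR = 2π·20.5 = 128.805299
per-turn = √(128.805299² + 7²) = √(16590.8050 + 49) = √16639.8050 = 128.995368
L = 7.75 × 128.995368 = 999.714103
V = π·1.75² × L = 9.621128 × 999.714103 = 9618.376850

L=999.714 V=9618.377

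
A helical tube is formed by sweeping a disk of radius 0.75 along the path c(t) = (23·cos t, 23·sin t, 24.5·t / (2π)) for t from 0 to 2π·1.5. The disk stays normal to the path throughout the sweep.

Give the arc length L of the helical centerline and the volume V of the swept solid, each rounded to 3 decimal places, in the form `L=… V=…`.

2πR = 2π·23 = 144.513262
per-turn = √(144.513262² + 24.5²) = √(20884.0829 + 600.25) = √21484.3329 = 146.575349
L = 1.5 × 146.575349 = 219.863023
V = π·0.75² × L = 1.767146 × 219.863023 = 388.530033

L=219.863 V=388.530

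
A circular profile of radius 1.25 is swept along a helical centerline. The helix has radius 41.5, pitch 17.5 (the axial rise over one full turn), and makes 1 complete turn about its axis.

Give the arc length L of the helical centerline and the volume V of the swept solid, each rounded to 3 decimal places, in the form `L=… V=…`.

2πR = 2π·41.5 = 260.752190
per-turn = √(260.752190² + 17.5²) = √(67991.7047 + 306.25) = √68297.9547 = 261.338774
L = 1 × 261.338774 = 261.338774
V = π·1.25² × L = 4.908739 × 261.338774 = 1282.843706

L=261.339 V=1282.844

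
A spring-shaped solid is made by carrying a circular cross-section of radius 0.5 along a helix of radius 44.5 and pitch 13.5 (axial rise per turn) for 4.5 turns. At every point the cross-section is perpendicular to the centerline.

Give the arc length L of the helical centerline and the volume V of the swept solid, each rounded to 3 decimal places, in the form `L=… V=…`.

L=1259.674 V=989.345

2πR = 2π·44.5 = 279.601746
per-turn = √(279.601746² + 13.5²) = √(78177.1365 + 182.25) = √78359.3865 = 279.927466
L = 4.5 × 279.927466 = 1259.673599
V = π·0.5² × L = 0.785398 × 1259.673599 = 989.345331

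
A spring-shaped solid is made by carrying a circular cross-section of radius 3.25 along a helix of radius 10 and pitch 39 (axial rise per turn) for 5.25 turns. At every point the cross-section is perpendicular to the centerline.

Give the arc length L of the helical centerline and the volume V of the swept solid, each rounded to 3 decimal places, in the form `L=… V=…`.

2πR = 2π·10 = 62.831853
per-turn = √(62.831853² + 39²) = √(3947.8418 + 1521) = √5468.8418 = 73.951618
L = 5.25 × 73.951618 = 388.245993
V = π·3.25² × L = 33.183072 × 388.245993 = 12883.194894

L=388.246 V=12883.195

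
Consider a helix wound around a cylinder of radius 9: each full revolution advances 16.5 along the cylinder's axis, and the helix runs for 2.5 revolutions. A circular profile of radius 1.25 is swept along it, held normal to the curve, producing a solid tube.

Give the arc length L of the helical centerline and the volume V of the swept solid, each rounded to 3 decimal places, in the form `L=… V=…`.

L=147.267 V=722.894

2πR = 2π·9 = 56.548668
per-turn = √(56.548668² + 16.5²) = √(3197.7518 + 272.25) = √3470.0018 = 58.906721
L = 2.5 × 58.906721 = 147.266803
V = π·1.25² × L = 4.908739 × 147.266803 = 722.894231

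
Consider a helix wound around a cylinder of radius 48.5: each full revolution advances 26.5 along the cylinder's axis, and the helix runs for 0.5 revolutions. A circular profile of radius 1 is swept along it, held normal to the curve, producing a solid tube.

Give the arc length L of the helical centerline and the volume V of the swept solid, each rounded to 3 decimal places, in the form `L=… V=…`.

2πR = 2π·48.5 = 304.734487
per-turn = √(304.734487² + 26.5²) = √(92863.1078 + 702.25) = √93565.3578 = 305.884550
L = 0.5 × 305.884550 = 152.942275
V = π·1² × L = 3.141593 × 152.942275 = 480.482327

L=152.942 V=480.482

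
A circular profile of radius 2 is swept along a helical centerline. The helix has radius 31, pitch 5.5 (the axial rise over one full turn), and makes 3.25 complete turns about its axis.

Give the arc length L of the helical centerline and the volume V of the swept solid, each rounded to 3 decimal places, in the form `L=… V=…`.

2πR = 2π·31 = 194.778745
per-turn = √(194.778745² + 5.5²) = √(37938.7593 + 30.25) = √37969.0093 = 194.856381
L = 3.25 × 194.856381 = 633.283239
V = π·2² × L = 12.566371 × 633.283239 = 7958.071886

L=633.283 V=7958.072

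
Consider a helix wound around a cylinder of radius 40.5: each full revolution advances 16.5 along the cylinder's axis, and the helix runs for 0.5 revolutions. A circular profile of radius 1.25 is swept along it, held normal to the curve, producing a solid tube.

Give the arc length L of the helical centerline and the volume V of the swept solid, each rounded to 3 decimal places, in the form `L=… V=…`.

L=127.502 V=625.872

2πR = 2π·40.5 = 254.469005
per-turn = √(254.469005² + 16.5²) = √(64754.4745 + 272.25) = √65026.7245 = 255.003381
L = 0.5 × 255.003381 = 127.501691
V = π·1.25² × L = 4.908739 × 127.501691 = 625.872460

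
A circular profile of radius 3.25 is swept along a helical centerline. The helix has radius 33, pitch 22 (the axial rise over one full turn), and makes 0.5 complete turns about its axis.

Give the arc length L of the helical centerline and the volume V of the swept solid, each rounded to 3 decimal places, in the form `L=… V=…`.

L=104.254 V=3459.484

2πR = 2π·33 = 207.345115
per-turn = √(207.345115² + 22²) = √(42991.9968 + 484) = √43475.9968 = 208.508985
L = 0.5 × 208.508985 = 104.254492
V = π·3.25² × L = 33.183072 × 104.254492 = 3459.484371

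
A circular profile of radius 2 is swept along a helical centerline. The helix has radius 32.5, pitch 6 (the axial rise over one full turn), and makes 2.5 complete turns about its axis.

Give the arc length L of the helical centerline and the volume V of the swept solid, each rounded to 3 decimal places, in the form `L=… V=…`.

L=510.729 V=6418.011

2πR = 2π·32.5 = 204.203522
per-turn = √(204.203522² + 6²) = √(41699.0786 + 36) = √41735.0786 = 204.291651
L = 2.5 × 204.291651 = 510.729127
V = π·2² × L = 12.566371 × 510.729127 = 6418.011494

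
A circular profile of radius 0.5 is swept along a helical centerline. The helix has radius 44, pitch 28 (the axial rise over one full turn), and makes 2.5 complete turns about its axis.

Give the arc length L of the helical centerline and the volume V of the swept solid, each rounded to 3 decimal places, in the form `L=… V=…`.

L=694.686 V=545.605

2πR = 2π·44 = 276.460154
per-turn = √(276.460154² + 28²) = √(76430.2165 + 784) = √77214.2165 = 277.874462
L = 2.5 × 277.874462 = 694.686154
V = π·0.5² × L = 0.785398 × 694.686154 = 545.605230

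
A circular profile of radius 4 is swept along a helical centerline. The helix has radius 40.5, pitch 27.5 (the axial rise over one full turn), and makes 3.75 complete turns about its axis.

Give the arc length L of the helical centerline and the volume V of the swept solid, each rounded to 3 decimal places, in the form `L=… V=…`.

2πR = 2π·40.5 = 254.469005
per-turn = √(254.469005² + 27.5²) = √(64754.4745 + 756.25) = √65510.7245 = 255.950629
L = 3.75 × 255.950629 = 959.814859
V = π·4² × L = 50.265482 × 959.814859 = 48245.556941

L=959.815 V=48245.557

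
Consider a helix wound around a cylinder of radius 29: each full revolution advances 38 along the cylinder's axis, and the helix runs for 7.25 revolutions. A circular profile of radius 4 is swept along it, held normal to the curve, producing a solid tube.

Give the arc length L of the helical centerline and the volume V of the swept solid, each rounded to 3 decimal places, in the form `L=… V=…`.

2πR = 2π·29 = 182.212374
per-turn = √(182.212374² + 38²) = √(33201.3492 + 1444) = √34645.3492 = 186.132612
L = 7.25 × 186.132612 = 1349.461436
V = π·4² × L = 50.265482 × 1349.461436 = 67831.330145

L=1349.461 V=67831.330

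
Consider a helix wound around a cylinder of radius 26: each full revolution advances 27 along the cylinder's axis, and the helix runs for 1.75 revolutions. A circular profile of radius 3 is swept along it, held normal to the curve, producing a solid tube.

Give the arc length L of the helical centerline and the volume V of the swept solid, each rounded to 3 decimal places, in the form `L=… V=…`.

2πR = 2π·26 = 163.362818
per-turn = √(163.362818² + 27²) = √(26687.4103 + 729) = √27416.4103 = 165.579015
L = 1.75 × 165.579015 = 289.763277
V = π·3² × L = 28.274334 × 289.763277 = 8192.863633

L=289.763 V=8192.864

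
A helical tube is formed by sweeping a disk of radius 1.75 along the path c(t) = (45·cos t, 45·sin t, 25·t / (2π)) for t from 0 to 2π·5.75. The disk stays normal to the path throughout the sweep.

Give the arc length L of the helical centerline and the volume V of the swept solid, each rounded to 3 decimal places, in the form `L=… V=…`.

2πR = 2π·45 = 282.743339
per-turn = √(282.743339² + 25²) = √(79943.7956 + 625) = √80568.7956 = 283.846430
L = 5.75 × 283.846430 = 1632.116971
V = π·1.75² × L = 9.621128 × 1632.116971 = 15702.805473

L=1632.117 V=15702.805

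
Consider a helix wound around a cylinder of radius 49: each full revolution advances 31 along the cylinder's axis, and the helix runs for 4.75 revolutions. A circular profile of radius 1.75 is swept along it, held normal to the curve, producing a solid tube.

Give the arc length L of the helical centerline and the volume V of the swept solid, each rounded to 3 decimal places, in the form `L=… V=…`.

2πR = 2π·49 = 307.876080
per-turn = √(307.876080² + 31²) = √(94787.6807 + 961) = √95748.6807 = 309.432837
L = 4.75 × 309.432837 = 1469.805976
V = π·1.75² × L = 9.621128 × 1469.805976 = 14141.190699

L=1469.806 V=14141.191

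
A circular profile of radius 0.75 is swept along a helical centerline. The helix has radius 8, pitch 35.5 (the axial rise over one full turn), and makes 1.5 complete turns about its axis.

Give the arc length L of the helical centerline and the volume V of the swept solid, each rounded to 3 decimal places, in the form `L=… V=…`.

L=92.306 V=163.119

2πR = 2π·8 = 50.265482
per-turn = √(50.265482² + 35.5²) = √(2526.6187 + 1260.25) = √3786.8687 = 61.537539
L = 1.5 × 61.537539 = 92.306309
V = π·0.75² × L = 1.767146 × 92.306309 = 163.118712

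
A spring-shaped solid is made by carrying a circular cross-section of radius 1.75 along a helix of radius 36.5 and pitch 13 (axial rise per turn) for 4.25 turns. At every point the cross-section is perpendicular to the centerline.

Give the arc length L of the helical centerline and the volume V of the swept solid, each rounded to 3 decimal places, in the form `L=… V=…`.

L=976.244 V=9392.566

2πR = 2π·36.5 = 229.336264
per-turn = √(229.336264² + 13²) = √(52595.1219 + 169) = √52764.1219 = 229.704423
L = 4.25 × 229.704423 = 976.243797
V = π·1.75² × L = 9.621128 × 976.243797 = 9392.566043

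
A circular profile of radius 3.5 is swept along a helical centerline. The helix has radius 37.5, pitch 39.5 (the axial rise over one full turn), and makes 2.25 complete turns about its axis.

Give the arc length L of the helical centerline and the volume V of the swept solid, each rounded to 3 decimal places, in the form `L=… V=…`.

L=537.542 V=20687.032

2πR = 2π·37.5 = 235.619449
per-turn = √(235.619449² + 39.5²) = √(55516.5248 + 1560.25) = √57076.7748 = 238.907461
L = 2.25 × 238.907461 = 537.541786
V = π·3.5² × L = 38.484510 × 537.541786 = 20687.032260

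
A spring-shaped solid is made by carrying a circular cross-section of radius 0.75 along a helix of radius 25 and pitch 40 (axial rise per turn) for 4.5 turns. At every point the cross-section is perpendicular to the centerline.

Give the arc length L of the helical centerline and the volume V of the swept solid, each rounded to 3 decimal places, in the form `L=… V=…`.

2πR = 2π·25 = 157.079633
per-turn = √(157.079633² + 40²) = √(24674.0110 + 1600) = √26274.0110 = 162.092600
L = 4.5 × 162.092600 = 729.416700
V = π·0.75² × L = 1.767146 × 729.416700 = 1288.985708

L=729.417 V=1288.986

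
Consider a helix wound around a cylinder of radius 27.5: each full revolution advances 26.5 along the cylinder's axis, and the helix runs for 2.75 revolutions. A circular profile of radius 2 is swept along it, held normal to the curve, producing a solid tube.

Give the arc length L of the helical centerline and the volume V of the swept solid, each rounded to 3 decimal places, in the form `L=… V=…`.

L=480.722 V=6040.927

2πR = 2π·27.5 = 172.787596
per-turn = √(172.787596² + 26.5²) = √(29855.5533 + 702.25) = √30557.8033 = 174.807904
L = 2.75 × 174.807904 = 480.721736
V = π·2² × L = 12.566371 × 480.721736 = 6040.927498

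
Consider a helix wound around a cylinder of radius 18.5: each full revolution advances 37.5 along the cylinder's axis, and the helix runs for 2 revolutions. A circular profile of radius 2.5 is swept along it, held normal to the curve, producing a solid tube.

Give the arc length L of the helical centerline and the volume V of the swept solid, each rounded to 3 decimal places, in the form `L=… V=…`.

2πR = 2π·18.5 = 116.238928
per-turn = √(116.238928² + 37.5²) = √(13511.4884 + 1406.25) = √14917.7384 = 122.138194
L = 2 × 122.138194 = 244.276388
V = π·2.5² × L = 19.634954 × 244.276388 = 4796.355661

L=244.276 V=4796.356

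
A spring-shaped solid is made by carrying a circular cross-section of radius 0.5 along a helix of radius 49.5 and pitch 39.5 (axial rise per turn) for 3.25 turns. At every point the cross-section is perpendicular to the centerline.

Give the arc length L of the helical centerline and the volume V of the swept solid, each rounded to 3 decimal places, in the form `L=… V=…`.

2πR = 2π·49.5 = 311.017673
per-turn = √(311.017673² + 39.5²) = √(96731.9927 + 1560.25) = √98292.2427 = 313.515937
L = 3.25 × 313.515937 = 1018.926795
V = π·0.5² × L = 0.785398 × 1018.926795 = 800.263234

L=1018.927 V=800.263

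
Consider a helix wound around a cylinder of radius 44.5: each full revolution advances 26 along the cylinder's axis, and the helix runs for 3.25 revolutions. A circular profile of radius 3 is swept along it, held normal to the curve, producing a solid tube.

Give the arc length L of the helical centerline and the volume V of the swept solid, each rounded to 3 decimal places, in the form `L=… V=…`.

2πR = 2π·44.5 = 279.601746
per-turn = √(279.601746² + 26²) = √(78177.1365 + 676) = √78853.1365 = 280.808006
L = 3.25 × 280.808006 = 912.626021
V = π·3² × L = 28.274334 × 912.626021 = 25803.892822

L=912.626 V=25803.893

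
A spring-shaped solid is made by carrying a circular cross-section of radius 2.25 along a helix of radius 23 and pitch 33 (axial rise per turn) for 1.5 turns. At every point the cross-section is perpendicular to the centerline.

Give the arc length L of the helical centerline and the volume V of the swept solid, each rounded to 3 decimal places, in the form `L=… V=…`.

L=222.350 V=3536.321

2πR = 2π·23 = 144.513262
per-turn = √(144.513262² + 33²) = √(20884.0829 + 1089) = √21973.0829 = 148.233204
L = 1.5 × 148.233204 = 222.349807
V = π·2.25² × L = 15.904313 × 222.349807 = 3536.320879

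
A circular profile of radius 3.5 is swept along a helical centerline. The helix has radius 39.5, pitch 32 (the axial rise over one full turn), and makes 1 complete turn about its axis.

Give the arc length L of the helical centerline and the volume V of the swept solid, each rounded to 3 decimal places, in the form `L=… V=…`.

2πR = 2π·39.5 = 248.185820
per-turn = √(248.185820² + 32²) = √(61596.2011 + 1024) = √62620.2011 = 250.240287
L = 1 × 250.240287 = 250.240287
V = π·3.5² × L = 38.484510 × 250.240287 = 9630.374816

L=250.240 V=9630.375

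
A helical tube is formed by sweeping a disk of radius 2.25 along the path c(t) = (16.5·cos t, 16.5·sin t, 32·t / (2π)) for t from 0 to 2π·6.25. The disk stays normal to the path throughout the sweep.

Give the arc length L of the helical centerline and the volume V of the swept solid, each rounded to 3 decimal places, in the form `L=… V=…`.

2πR = 2π·16.5 = 103.672558
per-turn = √(103.672558² + 32²) = √(10747.9992 + 1024) = √11771.9992 = 108.498844
L = 6.25 × 108.498844 = 678.117776
V = π·2.25² × L = 15.904313 × 678.117776 = 10784.997235

L=678.118 V=10784.997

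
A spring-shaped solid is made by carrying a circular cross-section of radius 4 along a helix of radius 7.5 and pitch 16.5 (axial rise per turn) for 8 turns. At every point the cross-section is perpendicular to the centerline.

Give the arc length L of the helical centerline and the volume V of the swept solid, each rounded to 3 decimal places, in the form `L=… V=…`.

L=399.432 V=20077.666

2πR = 2π·7.5 = 47.123890
per-turn = √(47.123890² + 16.5²) = √(2220.6610 + 272.25) = √2492.9110 = 49.929060
L = 8 × 49.929060 = 399.432477
V = π·4² × L = 50.265482 × 399.432477 = 20077.666146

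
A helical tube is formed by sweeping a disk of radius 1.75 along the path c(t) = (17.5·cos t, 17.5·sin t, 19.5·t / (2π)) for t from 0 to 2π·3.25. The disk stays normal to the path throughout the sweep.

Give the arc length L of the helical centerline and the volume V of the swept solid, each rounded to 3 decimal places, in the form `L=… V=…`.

2πR = 2π·17.5 = 109.955743
per-turn = √(109.955743² + 19.5²) = √(12090.2654 + 380.25) = √12470.5154 = 111.671462
L = 3.25 × 111.671462 = 362.932251
V = π·1.75² × L = 9.621128 × 362.932251 = 3491.817461

L=362.932 V=3491.817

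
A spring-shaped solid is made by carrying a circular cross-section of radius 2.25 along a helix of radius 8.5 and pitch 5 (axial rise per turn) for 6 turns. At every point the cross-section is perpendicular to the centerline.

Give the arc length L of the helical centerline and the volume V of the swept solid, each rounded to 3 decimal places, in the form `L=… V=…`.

L=321.844 V=5118.703

2πR = 2π·8.5 = 53.407075
per-turn = √(53.407075² + 5²) = √(2852.3157 + 25) = √2877.3157 = 53.640616
L = 6 × 53.640616 = 321.843695
V = π·2.25² × L = 15.904313 × 321.843695 = 5118.702805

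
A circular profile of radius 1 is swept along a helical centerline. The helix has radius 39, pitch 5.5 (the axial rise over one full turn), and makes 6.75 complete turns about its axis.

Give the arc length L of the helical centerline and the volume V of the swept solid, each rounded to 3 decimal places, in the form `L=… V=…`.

2πR = 2π·39 = 245.044227
per-turn = √(245.044227² + 5.5²) = √(60046.6732 + 30.25) = √60076.9232 = 245.105943
L = 6.75 × 245.105943 = 1654.465114
V = π·1² × L = 3.141593 × 1654.465114 = 5197.655447

L=1654.465 V=5197.655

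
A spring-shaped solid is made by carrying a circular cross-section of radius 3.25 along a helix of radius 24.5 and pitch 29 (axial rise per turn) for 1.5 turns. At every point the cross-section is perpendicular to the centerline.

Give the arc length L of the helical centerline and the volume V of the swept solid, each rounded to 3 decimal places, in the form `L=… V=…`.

L=234.969 V=7796.986

2πR = 2π·24.5 = 153.938040
per-turn = √(153.938040² + 29²) = √(23696.9202 + 841) = √24537.9202 = 156.645843
L = 1.5 × 156.645843 = 234.968765
V = π·3.25² × L = 33.183072 × 234.968765 = 7796.985531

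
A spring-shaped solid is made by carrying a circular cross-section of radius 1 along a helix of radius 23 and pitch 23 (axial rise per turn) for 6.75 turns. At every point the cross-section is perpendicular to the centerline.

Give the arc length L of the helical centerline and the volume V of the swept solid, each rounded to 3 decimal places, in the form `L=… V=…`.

2πR = 2π·23 = 144.513262
per-turn = √(144.513262² + 23²) = √(20884.0829 + 529) = √21413.0829 = 146.332098
L = 6.75 × 146.332098 = 987.741662
V = π·1² × L = 3.141593 × 987.741662 = 3103.081948

L=987.742 V=3103.082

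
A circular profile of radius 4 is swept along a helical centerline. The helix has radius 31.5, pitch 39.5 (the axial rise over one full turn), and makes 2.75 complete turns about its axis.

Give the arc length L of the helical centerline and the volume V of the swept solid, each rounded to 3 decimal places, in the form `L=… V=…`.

L=555.015 V=27898.073

2πR = 2π·31.5 = 197.920337
per-turn = √(197.920337² + 39.5²) = √(39172.4599 + 1560.25) = √40732.7099 = 201.823462
L = 2.75 × 201.823462 = 555.014521
V = π·4² × L = 50.265482 × 555.014521 = 27898.072662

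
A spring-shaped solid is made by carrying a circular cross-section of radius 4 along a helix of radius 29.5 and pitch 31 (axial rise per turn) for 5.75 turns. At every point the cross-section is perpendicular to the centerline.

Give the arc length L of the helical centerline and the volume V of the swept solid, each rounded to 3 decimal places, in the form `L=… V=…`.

2πR = 2π·29.5 = 185.353967
per-turn = √(185.353967² + 31²) = √(34356.0929 + 961) = √35317.0929 = 187.928425
L = 5.75 × 187.928425 = 1080.588444
V = π·4² × L = 50.265482 × 1080.588444 = 54316.299461

L=1080.588 V=54316.299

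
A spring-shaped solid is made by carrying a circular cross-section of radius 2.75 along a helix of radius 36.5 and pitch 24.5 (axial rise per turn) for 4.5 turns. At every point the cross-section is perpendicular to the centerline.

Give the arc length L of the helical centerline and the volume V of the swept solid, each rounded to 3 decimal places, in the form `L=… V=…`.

2πR = 2π·36.5 = 229.336264
per-turn = √(229.336264² + 24.5²) = √(52595.1219 + 600.25) = √53195.3719 = 230.641219
L = 4.5 × 230.641219 = 1037.885485
V = π·2.75² × L = 23.758294 × 1037.885485 = 24658.388951

L=1037.885 V=24658.389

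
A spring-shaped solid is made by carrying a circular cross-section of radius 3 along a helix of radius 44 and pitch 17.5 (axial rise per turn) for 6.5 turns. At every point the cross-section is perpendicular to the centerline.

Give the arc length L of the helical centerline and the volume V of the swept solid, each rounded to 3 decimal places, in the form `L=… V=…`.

2πR = 2π·44 = 276.460154
per-turn = √(276.460154² + 17.5²) = √(76430.2165 + 306.25) = √76736.4665 = 277.013477
L = 6.5 × 277.013477 = 1800.587601
V = π·3² × L = 28.274334 × 1800.587601 = 50910.415015

L=1800.588 V=50910.415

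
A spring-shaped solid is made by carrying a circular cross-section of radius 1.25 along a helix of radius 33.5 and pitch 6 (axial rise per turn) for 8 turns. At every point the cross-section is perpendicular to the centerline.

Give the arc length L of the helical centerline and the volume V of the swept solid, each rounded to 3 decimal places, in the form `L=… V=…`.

L=1684.578 V=8269.151

2πR = 2π·33.5 = 210.486708
per-turn = √(210.486708² + 6²) = √(44304.6542 + 36) = √44340.6542 = 210.572207
L = 8 × 210.572207 = 1684.577652
V = π·1.25² × L = 4.908739 × 1684.577652 = 8269.151213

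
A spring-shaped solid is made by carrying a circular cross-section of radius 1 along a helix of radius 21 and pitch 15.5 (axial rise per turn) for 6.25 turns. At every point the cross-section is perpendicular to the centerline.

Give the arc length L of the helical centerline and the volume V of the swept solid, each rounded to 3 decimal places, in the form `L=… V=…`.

2πR = 2π·21 = 131.946891
per-turn = √(131.946891² + 15.5²) = √(17409.9822 + 240.25) = √17650.2322 = 132.854176
L = 6.25 × 132.854176 = 830.338602
V = π·1² × L = 3.141593 × 830.338602 = 2608.585652

L=830.339 V=2608.586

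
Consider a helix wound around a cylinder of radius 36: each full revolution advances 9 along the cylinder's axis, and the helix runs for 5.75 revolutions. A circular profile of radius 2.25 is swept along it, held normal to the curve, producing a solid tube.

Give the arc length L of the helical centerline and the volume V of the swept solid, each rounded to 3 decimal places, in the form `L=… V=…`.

2πR = 2π·36 = 226.194671
per-turn = √(226.194671² + 9²) = √(51164.0292 + 81) = √51245.0292 = 226.373650
L = 5.75 × 226.373650 = 1301.648485
V = π·2.25² × L = 15.904313 × 1301.648485 = 20701.824672

L=1301.648 V=20701.825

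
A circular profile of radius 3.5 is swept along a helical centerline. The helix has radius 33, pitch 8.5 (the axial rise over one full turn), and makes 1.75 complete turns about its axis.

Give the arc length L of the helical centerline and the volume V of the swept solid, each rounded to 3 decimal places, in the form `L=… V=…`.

2πR = 2π·33 = 207.345115
per-turn = √(207.345115² + 8.5²) = √(42991.9968 + 72.25) = √43064.2468 = 207.519268
L = 1.75 × 207.519268 = 363.158720
V = π·3.5² × L = 38.484510 × 363.158720 = 13975.985384

L=363.159 V=13975.985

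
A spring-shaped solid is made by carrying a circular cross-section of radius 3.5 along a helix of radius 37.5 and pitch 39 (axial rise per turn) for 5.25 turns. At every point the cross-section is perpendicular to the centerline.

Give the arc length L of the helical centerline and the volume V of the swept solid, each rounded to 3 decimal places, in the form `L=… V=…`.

L=1253.833 V=48253.142

2πR = 2π·37.5 = 235.619449
per-turn = √(235.619449² + 39²) = √(55516.5248 + 1521) = √57037.5248 = 238.825302
L = 5.25 × 238.825302 = 1253.832834
V = π·3.5² × L = 38.484510 × 1253.832834 = 48253.142254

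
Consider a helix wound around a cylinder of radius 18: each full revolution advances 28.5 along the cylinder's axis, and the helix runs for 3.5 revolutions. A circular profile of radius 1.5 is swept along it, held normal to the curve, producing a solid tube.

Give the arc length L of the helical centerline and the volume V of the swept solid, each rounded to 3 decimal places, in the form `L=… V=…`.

2πR = 2π·18 = 113.097336
per-turn = √(113.097336² + 28.5²) = √(12791.0073 + 812.25) = √13603.2573 = 116.633003
L = 3.5 × 116.633003 = 408.215509
V = π·1.5² × L = 7.068583 × 408.215509 = 2885.505401

L=408.216 V=2885.505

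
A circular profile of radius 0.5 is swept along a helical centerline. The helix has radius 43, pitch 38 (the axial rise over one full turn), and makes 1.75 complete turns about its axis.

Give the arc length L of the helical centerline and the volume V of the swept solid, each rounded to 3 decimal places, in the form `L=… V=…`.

L=477.463 V=374.999

2πR = 2π·43 = 270.176968
per-turn = √(270.176968² + 38²) = √(72995.5942 + 1444) = √74439.5942 = 272.836204
L = 1.75 × 272.836204 = 477.463357
V = π·0.5² × L = 0.785398 × 477.463357 = 374.998844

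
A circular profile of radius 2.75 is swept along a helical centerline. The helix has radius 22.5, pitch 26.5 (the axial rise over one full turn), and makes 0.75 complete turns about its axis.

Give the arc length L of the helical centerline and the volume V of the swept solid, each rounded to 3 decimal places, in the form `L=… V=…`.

L=107.875 V=2562.937

2πR = 2π·22.5 = 141.371669
per-turn = √(141.371669² + 26.5²) = √(19985.9489 + 702.25) = √20688.1989 = 143.833928
L = 0.75 × 143.833928 = 107.875446
V = π·2.75² × L = 23.758294 × 107.875446 = 2562.936613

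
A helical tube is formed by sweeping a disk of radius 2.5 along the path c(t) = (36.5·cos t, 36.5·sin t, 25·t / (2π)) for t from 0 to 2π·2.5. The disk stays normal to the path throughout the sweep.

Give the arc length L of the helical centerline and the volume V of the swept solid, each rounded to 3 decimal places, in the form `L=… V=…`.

L=576.737 V=11324.208

2πR = 2π·36.5 = 229.336264
per-turn = √(229.336264² + 25²) = √(52595.1219 + 625) = √53220.1219 = 230.694867
L = 2.5 × 230.694867 = 576.737169
V = π·2.5² × L = 19.634954 × 576.737169 = 11324.207823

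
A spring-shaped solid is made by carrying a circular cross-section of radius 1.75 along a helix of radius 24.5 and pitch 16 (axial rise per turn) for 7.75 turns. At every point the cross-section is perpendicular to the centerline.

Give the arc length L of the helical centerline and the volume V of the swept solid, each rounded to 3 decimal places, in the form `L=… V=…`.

2πR = 2π·24.5 = 153.938040
per-turn = √(153.938040² + 16²) = √(23696.9202 + 256) = √23952.9202 = 154.767310
L = 7.75 × 154.767310 = 1199.446651
V = π·1.75² × L = 9.621128 × 1199.446651 = 11540.029156

L=1199.447 V=11540.029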